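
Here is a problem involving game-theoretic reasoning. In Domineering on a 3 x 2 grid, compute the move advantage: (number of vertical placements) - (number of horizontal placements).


Board is 3 x 2 (rows x cols).
Left (vertical) placements: (rows-1) * cols = 2 * 2 = 4
Right (horizontal) placements: rows * (cols-1) = 3 * 1 = 3
Advantage = Left - Right = 4 - 3 = 1

1


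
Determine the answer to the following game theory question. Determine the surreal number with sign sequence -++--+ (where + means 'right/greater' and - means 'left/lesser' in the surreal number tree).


Sign expansion: -++--+
Rule: track bounds (lo, hi), initially (-inf, +inf). On '+', the current value becomes lo and we move to the simplest number in (value, hi): value + 1 if hi = +inf, otherwise the midpoint (value + hi)/2. On '-', the current value becomes hi and we move to value - 1 if lo = -inf, otherwise the midpoint (lo + value)/2.
Start at 0.
Step 1: sign = -, move left. Bounds: (-inf, 0). Value = -1
Step 2: sign = +, move right. Bounds: (-1, 0). Value = -1/2
Step 3: sign = +, move right. Bounds: (-1/2, 0). Value = -1/4
Step 4: sign = -, move left. Bounds: (-1/2, -1/4). Value = -3/8
Step 5: sign = -, move left. Bounds: (-1/2, -3/8). Value = -7/16
Step 6: sign = +, move right. Bounds: (-7/16, -3/8). Value = -13/32
The surreal number with sign expansion -++--+ is -13/32.

-13/32


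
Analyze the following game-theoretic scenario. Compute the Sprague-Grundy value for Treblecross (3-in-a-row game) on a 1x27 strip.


Treblecross: place X on empty cells; 3-in-a-row wins.
Playing within two cells of an existing X lets the opponent win at once, so sensible play treats the cells i-2..i+2 around each X as dead. The player left with no safe cell loses, so this is a normal-play take-away game on strips of safe cells.
Placing X at cell i (0-indexed) of a strip of k safe cells leaves independent strips of sizes max(0, i-2) and max(0, k-i-3). Hence G(k) = mex{ G(max(0,i-2)) XOR G(max(0,k-i-3)) : 0 <= i < k }, with G(0) = 0.
G(1): splits (0,0):0^0=0 -> mex({0}) = 1
G(2): splits (0,0):0^0=0 -> mex({0}) = 1
G(3): splits (0,0):0^0=0 -> mex({0}) = 1
G(4): splits (0,1):0^1=1 (0,0):0^0=0 -> mex({0, 1}) = 2
G(5): splits (0,2):0^1=1 (0,1):0^1=1 (0,0):0^0=0 -> mex({0, 1}) = 2
G(6) = mex({1}) = 0
G(7) = mex({0, 1, 2}) = 3
G(8) = mex({0, 1, 2}) = 3
G(9) = mex({0, 2}) = 1
G(10) = mex({0, 2, 3}) = 1
G(11) = mex({0, 3}) = 1
G(12) = mex({1, 3}) = 0
G(13) = mex({0, 1, 2, 3}) = 4
G(14) = mex({0, 1, 2}) = 3
G(15) = mex({0, 1, 2}) = 3
G(16) = mex({0, 1, 2, 4}) = 3
G(17) = mex({0, 1, 3, 4}) = 2
G(18) = mex({0, 1, 3, 4}) = 2
G(19) = mex({0, 1, 3, 5}) = 2
G(20) = mex({0, 1, 2, 3, 5}) = 4
G(21) = mex({0, 1, 2, 3, 5}) = 4
G(22) = mex({1, 2, 6}) = 0
G(23) = mex({0, 1, 2, 3, 4, 6}) = 5
G(24) = mex({0, 1, 2, 3, 4}) = 5
G(25) = mex({0, 1, 3, 4, 7}) = 2
G(26) = mex({0, 1, 3, 4, 5, 7}) = 2
G(27) = mex({0, 1, 3, 5}) = 2
Therefore G(27) = 2.

2


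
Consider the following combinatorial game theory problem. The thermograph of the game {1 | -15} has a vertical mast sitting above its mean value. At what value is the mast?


Game = {1 | -15}, a switch {a | b} with numbers a > b.
Its thermograph has left wall a - t and right wall b + t, which meet at t = (a - b)/2, where both equal (a + b)/2. So the mast (mean value) is at (a + b)/2.
Mean = (1 + (-15))/2 = -14/2 = -7

-7


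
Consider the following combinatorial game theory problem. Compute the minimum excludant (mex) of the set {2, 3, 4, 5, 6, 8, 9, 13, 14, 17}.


Set = {2, 3, 4, 5, 6, 8, 9, 13, 14, 17}
0 is NOT in the set. This is the mex.
mex = 0

0


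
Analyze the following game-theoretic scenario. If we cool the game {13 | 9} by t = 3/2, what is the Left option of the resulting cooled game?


Original game: {13 | 9} (a switch {a | b} with a > b).
Cooling by t (for t below the temperature (a - b)/2 = 2) taxes each move by t: {a | b} cooled by t is {a - t | b + t}.
Cooling amount: t = 3/2
Cooled Left option: 13 - 3/2 = 23/2
Cooled Right option: 9 + 3/2 = 21/2
Cooled game: {23/2 | 21/2}
Left option = 23/2

23/2


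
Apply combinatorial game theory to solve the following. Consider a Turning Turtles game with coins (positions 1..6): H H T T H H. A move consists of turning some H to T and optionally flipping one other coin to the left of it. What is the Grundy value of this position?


Coins: H H T T H H
Key fact: a single head at position k behaves exactly like a Nim heap of size k (turning it to T and optionally flipping a coin at j < k corresponds to moving the heap from k to j, or to 0), and heads combine as a disjunctive sum (two heads at the same place would cancel, matching j XOR j = 0). So the Nim-value is the XOR of the 1-indexed positions of the heads.
Face-up positions (1-indexed): [1, 2, 5, 6]
XOR 0 with 1: 0 XOR 1 = 1
XOR 1 with 2: 1 XOR 2 = 3
XOR 3 with 5: 3 XOR 5 = 6
XOR 6 with 6: 6 XOR 6 = 0
Nim-value = 0

0


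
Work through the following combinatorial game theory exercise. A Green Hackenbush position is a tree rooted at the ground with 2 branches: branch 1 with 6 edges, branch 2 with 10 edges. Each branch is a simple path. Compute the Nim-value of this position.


The tree has 2 branches from the ground vertex.
In Green Hackenbush, the Nim-value of a simple path of length k is k.
Branch 1: length 6, Nim-value = 6
Branch 2: length 10, Nim-value = 10
Total Nim-value = XOR of all branch values:
0 XOR 6 = 6
6 XOR 10 = 12
Nim-value of the tree = 12

12


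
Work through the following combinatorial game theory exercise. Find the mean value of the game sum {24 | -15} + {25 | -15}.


G1 = {24 | -15}, G2 = {25 | -15}
Each is a switch {a | b} with numbers a > b; its mean value is (a + b)/2, and mean value is additive over game sums: m(G1 + G2) = m(G1) + m(G2).
Mean of G1 = (24 + (-15))/2 = 9/2 = 9/2
Mean of G2 = (25 + (-15))/2 = 10/2 = 5
Mean of G1 + G2 = 9/2 + 5 = 19/2

19/2


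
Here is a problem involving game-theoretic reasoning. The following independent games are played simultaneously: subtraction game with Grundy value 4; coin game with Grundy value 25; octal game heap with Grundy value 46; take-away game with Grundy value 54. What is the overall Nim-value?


By the Sprague-Grundy theorem, the Grundy value of a sum of games is the XOR of individual Grundy values.
subtraction game: Grundy value = 4. Running XOR: 0 XOR 4 = 4
coin game: Grundy value = 25. Running XOR: 4 XOR 25 = 29
octal game heap: Grundy value = 46. Running XOR: 29 XOR 46 = 51
take-away game: Grundy value = 54. Running XOR: 51 XOR 54 = 5
The combined Grundy value is 5.

5


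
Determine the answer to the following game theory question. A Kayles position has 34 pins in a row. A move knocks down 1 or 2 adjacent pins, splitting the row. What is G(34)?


Kayles: a move removes 1 or 2 adjacent pins from a contiguous row.
Removing pins from a row of k leaves two independent rows (a, b) with a + b = k - 1 (one pin) or a + b = k - 2 (two pins); an end removal gives a = 0.
By Sprague-Grundy, G(k) = mex{ G(a) XOR G(b) } over all these splits. G(0) = 0.
G(1): splits (0,0):0^0=0 -> mex({0}) = 1
G(2): splits (0,1):0^1=1 (0,0):0^0=0 -> mex({0, 1}) = 2
G(3): splits (0,2):0^2=2 (1,1):1^1=0 (0,1):0^1=1 -> mex({0, 1, 2}) = 3
G(4): splits (0,3):0^3=3 (1,2):1^2=3 (0,2):0^2=2 (1,1):1^1=0 -> mex({0, 2, 3}) = 1
G(5): splits (0,4):0^1=1 (1,3):1^3=2 (2,2):2^2=0 (0,3):0^3=3 (1,2):1^2=3 -> mex({0, 1, 2, 3}) = 4
G(6) = mex({0, 1, 2, 4}) = 3
G(7) = mex({0, 1, 3, 4, 5}) = 2
G(8) = mex({0, 2, 3, 5, 6}) = 1
G(9) = mex({0, 1, 2, 3, 6, 7}) = 4
G(10) = mex({0, 1, 3, 4, 5, 7}) = 2
G(11) = mex({0, 1, 2, 3, 4, 5}) = 6
G(12) = mex({0, 1, 2, 3, 5, 6, 7}) = 4
G(13) = mex({0, 2, 3, 4, 6, 7}) = 1
G(14) = mex({0, 1, 4, 5, 6, 7}) = 2
G(15) = mex({0, 1, 2, 3, 4, 5, 6}) = 7
G(16) = mex({0, 2, 3, 5, 6, 7}) = 1
G(17) = mex({0, 1, 2, 3, 5, 6, 7}) = 4
G(18) = mex({0, 1, 2, 4, 5, 6}) = 3
G(19) = mex({0, 1, 3, 4, 5, 7}) = 2
G(20) = mex({0, 2, 3, 4, 5, 6, 7}) = 1
G(21) = mex({0, 1, 2, 3, 5, 6, 7}) = 4
G(22) = mex({0, 1, 2, 3, 4, 5, 7}) = 6
G(23) = mex({0, 1, 2, 3, 4, 5, 6}) = 7
G(24) = mex({0, 1, 2, 3, 5, 6, 7}) = 4
G(25) = mex({0, 2, 3, 4, 6, 7}) = 1
G(26) = mex({0, 1, 3, 4, 5, 6, 7}) = 2
G(27) = mex({0, 1, 2, 3, 4, 5, 6, 7}) = 8
G(28) = mex({0, 1, 2, 3, 4, 6, 7, 8}) = 5
G(29) = mex({0, 1, 2, 3, 5, 6, 7, 8, 9}) = 4
G(30) = mex({0, 1, 2, 3, 4, 5, 6, 9, 10}) = 7
G(31) = mex({0, 1, 3, 4, 5, 7, 10, 11}) = 2
G(32) = mex({0, 2, 3, 4, 5, 6, 7, 9, 11}) = 1
G(33) = mex({0, 1, 2, 3, 4, 5, 6, 7, 9, 12}) = 8
G(34) = mex({0, 1, 2, 3, 4, 5, 7, 8, 11, 12}) = 6
Therefore G(34) = 6.

6


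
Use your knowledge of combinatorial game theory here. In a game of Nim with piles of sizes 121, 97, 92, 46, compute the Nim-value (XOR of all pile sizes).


We need the XOR (exclusive or) of all pile sizes.
After XOR-ing pile 1 (size 121): 0 XOR 121 = 121
After XOR-ing pile 2 (size 97): 121 XOR 97 = 24
After XOR-ing pile 3 (size 92): 24 XOR 92 = 68
After XOR-ing pile 4 (size 46): 68 XOR 46 = 106
The Nim-value of this position is 106.

106


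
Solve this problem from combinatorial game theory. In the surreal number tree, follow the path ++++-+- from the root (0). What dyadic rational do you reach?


Sign expansion: ++++-+-
Rule: track bounds (lo, hi), initially (-inf, +inf). On '+', the current value becomes lo and we move to the simplest number in (value, hi): value + 1 if hi = +inf, otherwise the midpoint (value + hi)/2. On '-', the current value becomes hi and we move to value - 1 if lo = -inf, otherwise the midpoint (lo + value)/2.
Start at 0.
Step 1: sign = +, move right. Bounds: (0, +inf). Value = 1
Step 2: sign = +, move right. Bounds: (1, +inf). Value = 2
Step 3: sign = +, move right. Bounds: (2, +inf). Value = 3
Step 4: sign = +, move right. Bounds: (3, +inf). Value = 4
Step 5: sign = -, move left. Bounds: (3, 4). Value = 7/2
Step 6: sign = +, move right. Bounds: (7/2, 4). Value = 15/4
Step 7: sign = -, move left. Bounds: (7/2, 15/4). Value = 29/8
The surreal number with sign expansion ++++-+- is 29/8.

29/8


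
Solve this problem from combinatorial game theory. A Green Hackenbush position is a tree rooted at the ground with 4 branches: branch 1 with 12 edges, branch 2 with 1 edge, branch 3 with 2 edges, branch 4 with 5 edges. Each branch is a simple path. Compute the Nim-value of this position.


The tree has 4 branches from the ground vertex.
In Green Hackenbush, the Nim-value of a simple path of length k is k.
Branch 1: length 12, Nim-value = 12
Branch 2: length 1, Nim-value = 1
Branch 3: length 2, Nim-value = 2
Branch 4: length 5, Nim-value = 5
Total Nim-value = XOR of all branch values:
0 XOR 12 = 12
12 XOR 1 = 13
13 XOR 2 = 15
15 XOR 5 = 10
Nim-value of the tree = 10

10


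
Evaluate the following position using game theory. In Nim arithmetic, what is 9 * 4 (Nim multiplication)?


Nim multiplication is bilinear over XOR: (u XOR v) * w = (u*w) XOR (v*w).
So we split each operand into its bit components and XOR the pairwise Nim products.
9 = 1 + 8 (as XOR of powers of 2).
4 = 4 (as XOR of powers of 2).
Using the standard Nim-product table on single bits:
  2*2 = 3,   2*4 = 8,   2*8 = 12,
  4*4 = 6,   4*8 = 11,  8*8 = 13,
and  1*x = x (identity), k*l = l*k (commutative).
Pairwise Nim products:
  1 * 4 = 4
  8 * 4 = 11
XOR them: 4 XOR 11 = 15.
Result: 9 * 4 = 15 (in Nim).

15


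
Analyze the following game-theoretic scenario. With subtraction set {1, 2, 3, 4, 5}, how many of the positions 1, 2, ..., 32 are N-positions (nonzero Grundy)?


Subtraction set S = {1, 2, 3, 4, 5}, so G(n) = n mod 6.
G(n) = 0 when n is a multiple of 6.
Multiples of 6 in [1, 32]: 5
N-positions (nonzero Grundy) = 32 - 5 = 27

27


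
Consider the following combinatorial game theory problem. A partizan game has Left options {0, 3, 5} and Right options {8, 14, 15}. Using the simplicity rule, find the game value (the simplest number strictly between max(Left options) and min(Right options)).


Left options: {0, 3, 5}, max = 5
Right options: {8, 14, 15}, min = 8
All options are numbers and max(Left) < min(Right), so by the simplicity theorem the value is the simplest (earliest-born) number strictly between 5 and 8.
Integers 6 through 7 all lie strictly between 5 and 8.
Among integers, the simplest (lowest birthday = smallest |n|; 0 is born on day 0, +-n on day n) is 6.
No non-integer in the interval can be simpler: if x is a non-integer in the interval, then floor(x) or ceil(x) also lies in the interval (the interval contains an integer), and both are proper prefixes of x's sign expansion, i.e. born earlier. So the game value is 6.
Game value = 6

6


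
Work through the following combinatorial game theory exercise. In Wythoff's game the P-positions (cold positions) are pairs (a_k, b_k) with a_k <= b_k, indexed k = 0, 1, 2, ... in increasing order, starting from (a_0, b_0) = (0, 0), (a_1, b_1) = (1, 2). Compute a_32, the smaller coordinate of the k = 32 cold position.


By Wythoff's theorem, a_k = floor(k * phi) and b_k = floor(k * phi^2) = a_k + k, where phi = (1 + sqrt(5))/2 is the golden ratio.
phi = (1 + sqrt(5))/2 = 1.618034
k = 32
k * phi = 32 * 1.618034 = 51.777088
a_32 = floor(k * phi) = 51

51


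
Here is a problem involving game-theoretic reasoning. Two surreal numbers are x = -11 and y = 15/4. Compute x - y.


x = -11, y = 15/4
Converting to common denominator: 4
x = -44/4, y = 15/4
x - y = -11 - 15/4 = -59/4

-59/4


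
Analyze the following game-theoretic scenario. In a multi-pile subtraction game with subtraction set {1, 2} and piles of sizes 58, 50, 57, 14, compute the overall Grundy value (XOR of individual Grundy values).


Subtraction set: {1, 2}
For this subtraction set, G(n) = n mod 3 (period = max + 1 = 3).
Pile 1 (size 58): G(58) = 58 mod 3 = 1
Pile 2 (size 50): G(50) = 50 mod 3 = 2
Pile 3 (size 57): G(57) = 57 mod 3 = 0
Pile 4 (size 14): G(14) = 14 mod 3 = 2
Total Grundy value = XOR of all: 1 XOR 2 XOR 0 XOR 2 = 1

1


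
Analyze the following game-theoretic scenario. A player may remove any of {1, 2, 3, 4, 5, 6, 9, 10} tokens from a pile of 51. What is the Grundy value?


The subtraction set is S = {1, 2, 3, 4, 5, 6, 9, 10}.
G(k) = mex{ G(k - s) : s in S, s <= k }. We compute iteratively: G(0) = 0.
G(1) = mex({0}) = 1
G(2) = mex({0, 1}) = 2
G(3) = mex({0, 1, 2}) = 3
G(4) = mex({0, 1, 2, 3}) = 4
G(5) = mex({0, 1, 2, 3, 4}) = 5
G(6) = mex({0, 1, 2, 3, 4, 5}) = 6
G(7) = mex({1, 2, 3, 4, 5, 6}) = 0
G(8) = mex({0, 2, 3, 4, 5, 6}) = 1
G(9) = mex({0, 1, 3, 4, 5, 6}) = 2
G(10) = mex({0, 1, 2, 4, 5, 6}) = 3
G(11) = mex({0, 1, 2, 3, 5, 6}) = 4
G(12) = mex({0, 1, 2, 3, 4, 6}) = 5
G(13) = mex({0, 1, 2, 3, 4, 5}) = 6
G(14) = mex({1, 2, 3, 4, 5, 6}) = 0
G(15) = mex({0, 2, 3, 4, 5, 6}) = 1
G(16) = mex({0, 1, 3, 4, 5, 6}) = 2
Observe that G(7)..G(16) = 0, 1, 2, 3, 4, 5, 6, 0, 1, 2 repeats G(0)..G(9) = 0, 1, 2, 3, 4, 5, 6, 0, 1, 2.
For k >= max(S) = 10, G(k) is determined by the previous 10 values G(k-10)..G(k-1); a window of 10 consecutive values has recurred shifted by 7, so by induction G(k + 7) = G(k) for all k >= 0: the sequence is periodic from the start with period 7.
One period: G(0..6) = 0, 1, 2, 3, 4, 5, 6.
51 mod 7 = 2, so G(51) = G(2) = 2.

2


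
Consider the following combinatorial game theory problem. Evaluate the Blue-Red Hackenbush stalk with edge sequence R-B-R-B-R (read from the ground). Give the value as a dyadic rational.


Edges (from ground): R-B-R-B-R
By Berlekamp's sign-expansion rule, a Blue-Red Hackenbush stalk has the value of the surreal number whose sign sequence is the edge sequence with B -> + and R -> -.
Sign sequence: -+-+-
Trace the sign expansion in the surreal number tree, starting from 0:
Edge 1: R (sign -) -> bounds (-inf, 0), value = -1
Edge 2: B (sign +) -> bounds (-1, 0), value = -1/2
Edge 3: R (sign -) -> bounds (-1, -1/2), value = -3/4
Edge 4: B (sign +) -> bounds (-3/4, -1/2), value = -5/8
Edge 5: R (sign -) -> bounds (-3/4, -5/8), value = -11/16
Game value = -11/16

-11/16


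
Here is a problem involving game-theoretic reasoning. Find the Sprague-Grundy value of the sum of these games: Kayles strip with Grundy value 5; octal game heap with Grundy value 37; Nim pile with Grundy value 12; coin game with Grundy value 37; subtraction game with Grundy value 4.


By the Sprague-Grundy theorem, the Grundy value of a sum of games is the XOR of individual Grundy values.
Kayles strip: Grundy value = 5. Running XOR: 0 XOR 5 = 5
octal game heap: Grundy value = 37. Running XOR: 5 XOR 37 = 32
Nim pile: Grundy value = 12. Running XOR: 32 XOR 12 = 44
coin game: Grundy value = 37. Running XOR: 44 XOR 37 = 9
subtraction game: Grundy value = 4. Running XOR: 9 XOR 4 = 13
The combined Grundy value is 13.

13


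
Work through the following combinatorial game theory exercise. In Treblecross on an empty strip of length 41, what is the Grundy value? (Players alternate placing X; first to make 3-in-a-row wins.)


Treblecross: place X on empty cells; 3-in-a-row wins.
Playing within two cells of an existing X lets the opponent win at once, so sensible play treats the cells i-2..i+2 around each X as dead. The player left with no safe cell loses, so this is a normal-play take-away game on strips of safe cells.
Placing X at cell i (0-indexed) of a strip of k safe cells leaves independent strips of sizes max(0, i-2) and max(0, k-i-3). Hence G(k) = mex{ G(max(0,i-2)) XOR G(max(0,k-i-3)) : 0 <= i < k }, with G(0) = 0.
G(1): splits (0,0):0^0=0 -> mex({0}) = 1
G(2): splits (0,0):0^0=0 -> mex({0}) = 1
G(3): splits (0,0):0^0=0 -> mex({0}) = 1
G(4): splits (0,1):0^1=1 (0,0):0^0=0 -> mex({0, 1}) = 2
G(5): splits (0,2):0^1=1 (0,1):0^1=1 (0,0):0^0=0 -> mex({0, 1}) = 2
G(6) = mex({1}) = 0
G(7) = mex({0, 1, 2}) = 3
G(8) = mex({0, 1, 2}) = 3
G(9) = mex({0, 2}) = 1
G(10) = mex({0, 2, 3}) = 1
G(11) = mex({0, 3}) = 1
G(12) = mex({1, 3}) = 0
G(13) = mex({0, 1, 2, 3}) = 4
G(14) = mex({0, 1, 2}) = 3
G(15) = mex({0, 1, 2}) = 3
G(16) = mex({0, 1, 2, 4}) = 3
G(17) = mex({0, 1, 3, 4}) = 2
G(18) = mex({0, 1, 3, 4}) = 2
G(19) = mex({0, 1, 3, 5}) = 2
G(20) = mex({0, 1, 2, 3, 5}) = 4
G(21) = mex({0, 1, 2, 3, 5}) = 4
G(22) = mex({1, 2, 6}) = 0
G(23) = mex({0, 1, 2, 3, 4, 6}) = 5
G(24) = mex({0, 1, 2, 3, 4}) = 5
G(25) = mex({0, 1, 3, 4, 7}) = 2
G(26) = mex({0, 1, 3, 4, 5, 7}) = 2
G(27) = mex({0, 1, 3, 5}) = 2
G(28) = mex({0, 1, 2, 5}) = 3
G(29) = mex({0, 1, 2, 4, 5, 6}) = 3
G(30) = mex({1, 2, 4, 6}) = 0
G(31) = mex({0, 1, 2, 3, 4, 6}) = 5
G(32) = mex({1, 2, 3, 4, 7}) = 0
G(33) = mex({0, 3, 7}) = 1
G(34) = mex({0, 2, 3, 5, 7}) = 1
G(35) = mex({0, 2, 3, 5, 6}) = 1
G(36) = mex({0, 1, 2, 5, 6}) = 3
G(37) = mex({0, 1, 2, 4, 5, 6}) = 3
G(38) = mex({0, 1, 2, 4}) = 3
G(39) = mex({0, 1, 2, 3, 4, 7}) = 5
G(40) = mex({0, 1, 2, 3, 4, 5, 7}) = 6
G(41) = mex({0, 1, 2, 3, 5, 7}) = 4
Therefore G(41) = 4.

4


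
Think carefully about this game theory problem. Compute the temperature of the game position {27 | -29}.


The game is {27 | -29}, a switch {a | b} with numbers a > b.
Cooling {a | b} by t gives {a - t | b + t}, which stops being hot when a - t = b + t, i.e. at t = (a - b)/2. So the temperature of a switch is (a - b)/2.
Temperature = (Left option - Right option) / 2
= (27 - (-29)) / 2
= 56 / 2
= 28

28


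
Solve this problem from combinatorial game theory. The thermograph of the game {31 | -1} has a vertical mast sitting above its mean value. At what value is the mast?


Game = {31 | -1}, a switch {a | b} with numbers a > b.
Its thermograph has left wall a - t and right wall b + t, which meet at t = (a - b)/2, where both equal (a + b)/2. So the mast (mean value) is at (a + b)/2.
Mean = (31 + (-1))/2 = 30/2 = 15

15


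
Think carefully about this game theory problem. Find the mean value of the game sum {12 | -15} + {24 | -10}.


G1 = {12 | -15}, G2 = {24 | -10}
Each is a switch {a | b} with numbers a > b; its mean value is (a + b)/2, and mean value is additive over game sums: m(G1 + G2) = m(G1) + m(G2).
Mean of G1 = (12 + (-15))/2 = -3/2 = -3/2
Mean of G2 = (24 + (-10))/2 = 14/2 = 7
Mean of G1 + G2 = -3/2 + 7 = 11/2

11/2


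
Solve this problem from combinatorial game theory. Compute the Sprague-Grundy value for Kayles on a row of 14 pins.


Kayles: a move removes 1 or 2 adjacent pins from a contiguous row.
Removing pins from a row of k leaves two independent rows (a, b) with a + b = k - 1 (one pin) or a + b = k - 2 (two pins); an end removal gives a = 0.
By Sprague-Grundy, G(k) = mex{ G(a) XOR G(b) } over all these splits. G(0) = 0.
G(1): splits (0,0):0^0=0 -> mex({0}) = 1
G(2): splits (0,1):0^1=1 (0,0):0^0=0 -> mex({0, 1}) = 2
G(3): splits (0,2):0^2=2 (1,1):1^1=0 (0,1):0^1=1 -> mex({0, 1, 2}) = 3
G(4): splits (0,3):0^3=3 (1,2):1^2=3 (0,2):0^2=2 (1,1):1^1=0 -> mex({0, 2, 3}) = 1
G(5): splits (0,4):0^1=1 (1,3):1^3=2 (2,2):2^2=0 (0,3):0^3=3 (1,2):1^2=3 -> mex({0, 1, 2, 3}) = 4
G(6) = mex({0, 1, 2, 4}) = 3
G(7) = mex({0, 1, 3, 4, 5}) = 2
G(8) = mex({0, 2, 3, 5, 6}) = 1
G(9) = mex({0, 1, 2, 3, 6, 7}) = 4
G(10) = mex({0, 1, 3, 4, 5, 7}) = 2
G(11) = mex({0, 1, 2, 3, 4, 5}) = 6
G(12) = mex({0, 1, 2, 3, 5, 6, 7}) = 4
G(13) = mex({0, 2, 3, 4, 6, 7}) = 1
G(14) = mex({0, 1, 4, 5, 6, 7}) = 2
Therefore G(14) = 2.

2


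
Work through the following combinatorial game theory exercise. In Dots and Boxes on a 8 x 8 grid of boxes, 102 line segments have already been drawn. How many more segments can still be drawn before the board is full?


Grid: 8 x 8 boxes, i.e. 9 rows and 9 columns of dots.
Horizontal edges: (rows + 1) * cols = 9 * 8 = 72
Vertical edges: rows * (cols + 1) = 8 * 9 = 72
Total edges: 72 + 72 = 144
Edges drawn: 102
Remaining: 144 - 102 = 42

42


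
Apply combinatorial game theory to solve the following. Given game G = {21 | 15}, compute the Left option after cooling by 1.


Original game: {21 | 15} (a switch {a | b} with a > b).
Cooling by t (for t below the temperature (a - b)/2 = 3) taxes each move by t: {a | b} cooled by t is {a - t | b + t}.
Cooling amount: t = 1
Cooled Left option: 21 - 1 = 20
Cooled Right option: 15 + 1 = 16
Cooled game: {20 | 16}
Left option = 20

20


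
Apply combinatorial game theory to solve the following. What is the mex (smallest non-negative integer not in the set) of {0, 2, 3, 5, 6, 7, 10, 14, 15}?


Set = {0, 2, 3, 5, 6, 7, 10, 14, 15}
0 is in the set.
1 is NOT in the set. This is the mex.
mex = 1

1


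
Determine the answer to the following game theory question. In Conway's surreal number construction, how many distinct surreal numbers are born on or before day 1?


Day 0: {|} = 0 is born. Count = 1.
Day n: the number of surreal numbers born by day n is 2^(n+1) - 1.
By day 0: 2^1 - 1 = 1
By day 1: 2^2 - 1 = 3
By day 1: 3 surreal numbers.

3


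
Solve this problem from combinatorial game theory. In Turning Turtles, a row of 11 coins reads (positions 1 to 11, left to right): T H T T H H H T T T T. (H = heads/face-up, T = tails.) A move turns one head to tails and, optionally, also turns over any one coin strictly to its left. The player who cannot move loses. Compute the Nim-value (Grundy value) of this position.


Coins: T H T T H H H T T T T
Key fact: a single head at position k behaves exactly like a Nim heap of size k (turning it to T and optionally flipping a coin at j < k corresponds to moving the heap from k to j, or to 0), and heads combine as a disjunctive sum (two heads at the same place would cancel, matching j XOR j = 0). So the Nim-value is the XOR of the 1-indexed positions of the heads.
Face-up positions (1-indexed): [2, 5, 6, 7]
XOR 0 with 2: 0 XOR 2 = 2
XOR 2 with 5: 2 XOR 5 = 7
XOR 7 with 6: 7 XOR 6 = 1
XOR 1 with 7: 1 XOR 7 = 6
Nim-value = 6

6


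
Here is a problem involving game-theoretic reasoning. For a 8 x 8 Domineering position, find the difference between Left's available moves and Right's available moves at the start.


Board is 8 x 8 (rows x cols).
Left (vertical) placements: (rows-1) * cols = 7 * 8 = 56
Right (horizontal) placements: rows * (cols-1) = 8 * 7 = 56
Advantage = Left - Right = 56 - 56 = 0

0


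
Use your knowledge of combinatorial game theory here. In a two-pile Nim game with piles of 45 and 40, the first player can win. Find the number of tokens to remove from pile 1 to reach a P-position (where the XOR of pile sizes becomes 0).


Piles: 45 and 40
Current XOR: 45 XOR 40 = 5 (non-zero, so this is an N-position).
To make the XOR zero, we need to find a move that balances the piles.
For pile 1 (size 45): target = 45 XOR 5 = 40
We reduce pile 1 from 45 to 40.
Tokens removed: 45 - 40 = 5
Verification: 40 XOR 40 = 0

5


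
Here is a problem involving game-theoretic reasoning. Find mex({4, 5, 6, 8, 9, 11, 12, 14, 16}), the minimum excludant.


Set = {4, 5, 6, 8, 9, 11, 12, 14, 16}
0 is NOT in the set. This is the mex.
mex = 0

0


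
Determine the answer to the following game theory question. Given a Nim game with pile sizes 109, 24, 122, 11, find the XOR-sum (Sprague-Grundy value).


We need the XOR (exclusive or) of all pile sizes.
After XOR-ing pile 1 (size 109): 0 XOR 109 = 109
After XOR-ing pile 2 (size 24): 109 XOR 24 = 117
After XOR-ing pile 3 (size 122): 117 XOR 122 = 15
After XOR-ing pile 4 (size 11): 15 XOR 11 = 4
The Nim-value of this position is 4.

4


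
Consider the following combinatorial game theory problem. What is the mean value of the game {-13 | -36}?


Game = {-13 | -36}, a switch {a | b} with numbers a > b.
Its thermograph has left wall a - t and right wall b + t, which meet at t = (a - b)/2, where both equal (a + b)/2. So the mast (mean value) is at (a + b)/2.
Mean = (-13 + (-36))/2 = -49/2 = -49/2

-49/2


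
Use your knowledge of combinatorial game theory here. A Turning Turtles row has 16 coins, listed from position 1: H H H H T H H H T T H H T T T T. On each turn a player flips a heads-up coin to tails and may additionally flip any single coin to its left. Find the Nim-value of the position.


Coins: H H H H T H H H T T H H T T T T
Key fact: a single head at position k behaves exactly like a Nim heap of size k (turning it to T and optionally flipping a coin at j < k corresponds to moving the heap from k to j, or to 0), and heads combine as a disjunctive sum (two heads at the same place would cancel, matching j XOR j = 0). So the Nim-value is the XOR of the 1-indexed positions of the heads.
Face-up positions (1-indexed): [1, 2, 3, 4, 6, 7, 8, 11, 12]
XOR 0 with 1: 0 XOR 1 = 1
XOR 1 with 2: 1 XOR 2 = 3
XOR 3 with 3: 3 XOR 3 = 0
XOR 0 with 4: 0 XOR 4 = 4
XOR 4 with 6: 4 XOR 6 = 2
XOR 2 with 7: 2 XOR 7 = 5
XOR 5 with 8: 5 XOR 8 = 13
XOR 13 with 11: 13 XOR 11 = 6
XOR 6 with 12: 6 XOR 12 = 10
Nim-value = 10

10


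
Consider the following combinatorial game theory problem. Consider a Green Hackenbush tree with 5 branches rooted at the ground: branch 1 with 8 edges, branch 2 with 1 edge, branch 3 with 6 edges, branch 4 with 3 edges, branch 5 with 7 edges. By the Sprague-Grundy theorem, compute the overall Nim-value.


The tree has 5 branches from the ground vertex.
In Green Hackenbush, the Nim-value of a simple path of length k is k.
Branch 1: length 8, Nim-value = 8
Branch 2: length 1, Nim-value = 1
Branch 3: length 6, Nim-value = 6
Branch 4: length 3, Nim-value = 3
Branch 5: length 7, Nim-value = 7
Total Nim-value = XOR of all branch values:
0 XOR 8 = 8
8 XOR 1 = 9
9 XOR 6 = 15
15 XOR 3 = 12
12 XOR 7 = 11
Nim-value of the tree = 11

11


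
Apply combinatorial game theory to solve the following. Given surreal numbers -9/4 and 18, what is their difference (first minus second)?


x = -9/4, y = 18
Converting to common denominator: 4
x = -9/4, y = 72/4
x - y = -9/4 - 18 = -81/4

-81/4


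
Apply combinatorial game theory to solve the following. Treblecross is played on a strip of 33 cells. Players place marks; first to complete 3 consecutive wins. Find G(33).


Treblecross: place X on empty cells; 3-in-a-row wins.
Playing within two cells of an existing X lets the opponent win at once, so sensible play treats the cells i-2..i+2 around each X as dead. The player left with no safe cell loses, so this is a normal-play take-away game on strips of safe cells.
Placing X at cell i (0-indexed) of a strip of k safe cells leaves independent strips of sizes max(0, i-2) and max(0, k-i-3). Hence G(k) = mex{ G(max(0,i-2)) XOR G(max(0,k-i-3)) : 0 <= i < k }, with G(0) = 0.
G(1): splits (0,0):0^0=0 -> mex({0}) = 1
G(2): splits (0,0):0^0=0 -> mex({0}) = 1
G(3): splits (0,0):0^0=0 -> mex({0}) = 1
G(4): splits (0,1):0^1=1 (0,0):0^0=0 -> mex({0, 1}) = 2
G(5): splits (0,2):0^1=1 (0,1):0^1=1 (0,0):0^0=0 -> mex({0, 1}) = 2
G(6) = mex({1}) = 0
G(7) = mex({0, 1, 2}) = 3
G(8) = mex({0, 1, 2}) = 3
G(9) = mex({0, 2}) = 1
G(10) = mex({0, 2, 3}) = 1
G(11) = mex({0, 3}) = 1
G(12) = mex({1, 3}) = 0
G(13) = mex({0, 1, 2, 3}) = 4
G(14) = mex({0, 1, 2}) = 3
G(15) = mex({0, 1, 2}) = 3
G(16) = mex({0, 1, 2, 4}) = 3
G(17) = mex({0, 1, 3, 4}) = 2
G(18) = mex({0, 1, 3, 4}) = 2
G(19) = mex({0, 1, 3, 5}) = 2
G(20) = mex({0, 1, 2, 3, 5}) = 4
G(21) = mex({0, 1, 2, 3, 5}) = 4
G(22) = mex({1, 2, 6}) = 0
G(23) = mex({0, 1, 2, 3, 4, 6}) = 5
G(24) = mex({0, 1, 2, 3, 4}) = 5
G(25) = mex({0, 1, 3, 4, 7}) = 2
G(26) = mex({0, 1, 3, 4, 5, 7}) = 2
G(27) = mex({0, 1, 3, 5}) = 2
G(28) = mex({0, 1, 2, 5}) = 3
G(29) = mex({0, 1, 2, 4, 5, 6}) = 3
G(30) = mex({1, 2, 4, 6}) = 0
G(31) = mex({0, 1, 2, 3, 4, 6}) = 5
G(32) = mex({1, 2, 3, 4, 7}) = 0
G(33) = mex({0, 3, 7}) = 1
Therefore G(33) = 1.

1


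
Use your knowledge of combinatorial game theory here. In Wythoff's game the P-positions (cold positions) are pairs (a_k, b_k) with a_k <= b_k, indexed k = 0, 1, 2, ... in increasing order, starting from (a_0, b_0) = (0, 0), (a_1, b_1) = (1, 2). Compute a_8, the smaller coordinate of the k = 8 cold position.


By Wythoff's theorem, a_k = floor(k * phi) and b_k = floor(k * phi^2) = a_k + k, where phi = (1 + sqrt(5))/2 is the golden ratio.
phi = (1 + sqrt(5))/2 = 1.618034
k = 8
k * phi = 8 * 1.618034 = 12.944272
a_8 = floor(k * phi) = 12

12


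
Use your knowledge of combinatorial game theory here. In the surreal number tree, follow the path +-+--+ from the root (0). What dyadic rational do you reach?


Sign expansion: +-+--+
Rule: track bounds (lo, hi), initially (-inf, +inf). On '+', the current value becomes lo and we move to the simplest number in (value, hi): value + 1 if hi = +inf, otherwise the midpoint (value + hi)/2. On '-', the current value becomes hi and we move to value - 1 if lo = -inf, otherwise the midpoint (lo + value)/2.
Start at 0.
Step 1: sign = +, move right. Bounds: (0, +inf). Value = 1
Step 2: sign = -, move left. Bounds: (0, 1). Value = 1/2
Step 3: sign = +, move right. Bounds: (1/2, 1). Value = 3/4
Step 4: sign = -, move left. Bounds: (1/2, 3/4). Value = 5/8
Step 5: sign = -, move left. Bounds: (1/2, 5/8). Value = 9/16
Step 6: sign = +, move right. Bounds: (9/16, 5/8). Value = 19/32
The surreal number with sign expansion +-+--+ is 19/32.

19/32


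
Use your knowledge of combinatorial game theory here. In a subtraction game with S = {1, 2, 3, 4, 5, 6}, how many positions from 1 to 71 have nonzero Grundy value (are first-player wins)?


Subtraction set S = {1, 2, 3, 4, 5, 6}, so G(n) = n mod 7.
G(n) = 0 when n is a multiple of 7.
Multiples of 7 in [1, 71]: 10
N-positions (nonzero Grundy) = 71 - 10 = 61

61


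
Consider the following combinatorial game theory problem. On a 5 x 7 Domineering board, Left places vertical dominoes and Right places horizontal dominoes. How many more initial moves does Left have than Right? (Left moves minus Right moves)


Board is 5 x 7 (rows x cols).
Left (vertical) placements: (rows-1) * cols = 4 * 7 = 28
Right (horizontal) placements: rows * (cols-1) = 5 * 6 = 30
Advantage = Left - Right = 28 - 30 = -2

-2


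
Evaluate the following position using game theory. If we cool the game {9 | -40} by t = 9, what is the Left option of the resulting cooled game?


Original game: {9 | -40} (a switch {a | b} with a > b).
Cooling by t (for t below the temperature (a - b)/2 = 49/2) taxes each move by t: {a | b} cooled by t is {a - t | b + t}.
Cooling amount: t = 9
Cooled Left option: 9 - 9 = 0
Cooled Right option: -40 + 9 = -31
Cooled game: {0 | -31}
Left option = 0

0


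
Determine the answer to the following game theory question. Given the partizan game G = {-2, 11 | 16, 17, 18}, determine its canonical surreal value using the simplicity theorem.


Left options: {-2, 11}, max = 11
Right options: {16, 17, 18}, min = 16
All options are numbers and max(Left) < min(Right), so by the simplicity theorem the value is the simplest (earliest-born) number strictly between 11 and 16.
Integers 12 through 15 all lie strictly between 11 and 16.
Among integers, the simplest (lowest birthday = smallest |n|; 0 is born on day 0, +-n on day n) is 12.
No non-integer in the interval can be simpler: if x is a non-integer in the interval, then floor(x) or ceil(x) also lies in the interval (the interval contains an integer), and both are proper prefixes of x's sign expansion, i.e. born earlier. So the game value is 12.
Game value = 12

12


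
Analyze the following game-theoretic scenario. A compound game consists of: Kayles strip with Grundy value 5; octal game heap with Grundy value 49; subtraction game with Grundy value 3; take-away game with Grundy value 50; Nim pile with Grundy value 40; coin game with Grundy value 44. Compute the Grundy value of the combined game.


By the Sprague-Grundy theorem, the Grundy value of a sum of games is the XOR of individual Grundy values.
Kayles strip: Grundy value = 5. Running XOR: 0 XOR 5 = 5
octal game heap: Grundy value = 49. Running XOR: 5 XOR 49 = 52
subtraction game: Grundy value = 3. Running XOR: 52 XOR 3 = 55
take-away game: Grundy value = 50. Running XOR: 55 XOR 50 = 5
Nim pile: Grundy value = 40. Running XOR: 5 XOR 40 = 45
coin game: Grundy value = 44. Running XOR: 45 XOR 44 = 1
The combined Grundy value is 1.

1


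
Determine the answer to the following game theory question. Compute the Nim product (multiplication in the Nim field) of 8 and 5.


Nim multiplication is bilinear over XOR: (u XOR v) * w = (u*w) XOR (v*w).
So we split each operand into its bit components and XOR the pairwise Nim products.
8 = 8 (as XOR of powers of 2).
5 = 1 + 4 (as XOR of powers of 2).
Using the standard Nim-product table on single bits:
  2*2 = 3,   2*4 = 8,   2*8 = 12,
  4*4 = 6,   4*8 = 11,  8*8 = 13,
and  1*x = x (identity), k*l = l*k (commutative).
Pairwise Nim products:
  8 * 1 = 8
  8 * 4 = 11
XOR them: 8 XOR 11 = 3.
Result: 8 * 5 = 3 (in Nim).

3


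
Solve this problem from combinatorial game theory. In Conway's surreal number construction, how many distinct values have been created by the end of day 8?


Day 0: {|} = 0 is born. Count = 1.
Day n: the number of surreal numbers born by day n is 2^(n+1) - 1.
By day 0: 2^1 - 1 = 1
By day 1: 2^2 - 1 = 3
By day 2: 2^3 - 1 = 7
By day 3: 2^4 - 1 = 15
By day 4: 2^5 - 1 = 31
By day 5: 2^6 - 1 = 63
By day 6: 2^7 - 1 = 127
By day 7: 2^8 - 1 = 255
By day 8: 2^9 - 1 = 511
By day 8: 511 surreal numbers.

511


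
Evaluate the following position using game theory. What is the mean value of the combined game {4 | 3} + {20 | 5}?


G1 = {4 | 3}, G2 = {20 | 5}
Each is a switch {a | b} with numbers a > b; its mean value is (a + b)/2, and mean value is additive over game sums: m(G1 + G2) = m(G1) + m(G2).
Mean of G1 = (4 + (3))/2 = 7/2 = 7/2
Mean of G2 = (20 + (5))/2 = 25/2 = 25/2
Mean of G1 + G2 = 7/2 + 25/2 = 16

16


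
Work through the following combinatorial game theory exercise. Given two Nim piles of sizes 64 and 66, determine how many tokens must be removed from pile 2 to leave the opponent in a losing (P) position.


Piles: 64 and 66
Current XOR: 64 XOR 66 = 2 (non-zero, so this is an N-position).
To make the XOR zero, we need to find a move that balances the piles.
For pile 2 (size 66): target = 66 XOR 2 = 64
We reduce pile 2 from 66 to 64.
Tokens removed: 66 - 64 = 2
Verification: 64 XOR 64 = 0

2


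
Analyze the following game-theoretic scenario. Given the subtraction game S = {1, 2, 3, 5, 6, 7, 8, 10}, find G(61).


The subtraction set is S = {1, 2, 3, 5, 6, 7, 8, 10}.
G(k) = mex{ G(k - s) : s in S, s <= k }. We compute iteratively: G(0) = 0.
G(1) = mex({0}) = 1
G(2) = mex({0, 1}) = 2
G(3) = mex({0, 1, 2}) = 3
G(4) = mex({1, 2, 3}) = 0
G(5) = mex({0, 2, 3}) = 1
G(6) = mex({0, 1, 3}) = 2
G(7) = mex({0, 1, 2}) = 3
G(8) = mex({0, 1, 2, 3}) = 4
G(9) = mex({0, 1, 2, 3, 4}) = 5
G(10) = mex({0, 1, 2, 3, 4, 5}) = 6
G(11) = mex({0, 1, 2, 3, 4, 5, 6}) = 7
G(12) = mex({0, 1, 2, 3, 5, 6, 7}) = 4
G(13) = mex({1, 2, 3, 4, 6, 7}) = 0
G(14) = mex({0, 2, 3, 4, 5, 7}) = 1
G(15) = mex({0, 1, 3, 4, 5, 6}) = 2
G(16) = mex({0, 1, 2, 4, 5, 6, 7}) = 3
G(17) = mex({1, 2, 3, 4, 5, 6, 7}) = 0
G(18) = mex({0, 2, 3, 4, 6, 7}) = 1
G(19) = mex({0, 1, 3, 4, 5, 7}) = 2
G(20) = mex({0, 1, 2, 4, 6}) = 3
G(21) = mex({0, 1, 2, 3, 7}) = 4
G(22) = mex({0, 1, 2, 3, 4}) = 5
Observe that G(13)..G(22) = 0, 1, 2, 3, 0, 1, 2, 3, 4, 5 repeats G(0)..G(9) = 0, 1, 2, 3, 0, 1, 2, 3, 4, 5.
For k >= max(S) = 10, G(k) is determined by the previous 10 values G(k-10)..G(k-1); a window of 10 consecutive values has recurred shifted by 13, so by induction G(k + 13) = G(k) for all k >= 0: the sequence is periodic from the start with period 13.
One period: G(0..12) = 0, 1, 2, 3, 0, 1, 2, 3, 4, 5, 6, 7, 4.
61 mod 13 = 9, so G(61) = G(9) = 5.

5


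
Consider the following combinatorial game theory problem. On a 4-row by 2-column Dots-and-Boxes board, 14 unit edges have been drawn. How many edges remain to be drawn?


Grid: 4 x 2 boxes, i.e. 5 rows and 3 columns of dots.
Horizontal edges: (rows + 1) * cols = 5 * 2 = 10
Vertical edges: rows * (cols + 1) = 4 * 3 = 12
Total edges: 10 + 12 = 22
Edges drawn: 14
Remaining: 22 - 14 = 8

8


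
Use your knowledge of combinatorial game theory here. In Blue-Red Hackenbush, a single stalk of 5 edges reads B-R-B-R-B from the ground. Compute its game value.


Edges (from ground): B-R-B-R-B
By Berlekamp's sign-expansion rule, a Blue-Red Hackenbush stalk has the value of the surreal number whose sign sequence is the edge sequence with B -> + and R -> -.
Sign sequence: +-+-+
Trace the sign expansion in the surreal number tree, starting from 0:
Edge 1: B (sign +) -> bounds (0, +inf), value = 1
Edge 2: R (sign -) -> bounds (0, 1), value = 1/2
Edge 3: B (sign +) -> bounds (1/2, 1), value = 3/4
Edge 4: R (sign -) -> bounds (1/2, 3/4), value = 5/8
Edge 5: B (sign +) -> bounds (5/8, 3/4), value = 11/16
Game value = 11/16

11/16


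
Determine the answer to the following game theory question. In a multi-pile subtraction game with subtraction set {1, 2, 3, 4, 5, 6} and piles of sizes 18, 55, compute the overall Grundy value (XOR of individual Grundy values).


Subtraction set: {1, 2, 3, 4, 5, 6}
For this subtraction set, G(n) = n mod 7 (period = max + 1 = 7).
Pile 1 (size 18): G(18) = 18 mod 7 = 4
Pile 2 (size 55): G(55) = 55 mod 7 = 6
Total Grundy value = XOR of all: 4 XOR 6 = 2

2


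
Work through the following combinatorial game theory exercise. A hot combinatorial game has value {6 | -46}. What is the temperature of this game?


The game is {6 | -46}, a switch {a | b} with numbers a > b.
Cooling {a | b} by t gives {a - t | b + t}, which stops being hot when a - t = b + t, i.e. at t = (a - b)/2. So the temperature of a switch is (a - b)/2.
Temperature = (Left option - Right option) / 2
= (6 - (-46)) / 2
= 52 / 2
= 26

26


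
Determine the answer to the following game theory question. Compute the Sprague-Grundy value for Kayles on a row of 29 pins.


Kayles: a move removes 1 or 2 adjacent pins from a contiguous row.
Removing pins from a row of k leaves two independent rows (a, b) with a + b = k - 1 (one pin) or a + b = k - 2 (two pins); an end removal gives a = 0.
By Sprague-Grundy, G(k) = mex{ G(a) XOR G(b) } over all these splits. G(0) = 0.
G(1): splits (0,0):0^0=0 -> mex({0}) = 1
G(2): splits (0,1):0^1=1 (0,0):0^0=0 -> mex({0, 1}) = 2
G(3): splits (0,2):0^2=2 (1,1):1^1=0 (0,1):0^1=1 -> mex({0, 1, 2}) = 3
G(4): splits (0,3):0^3=3 (1,2):1^2=3 (0,2):0^2=2 (1,1):1^1=0 -> mex({0, 2, 3}) = 1
G(5): splits (0,4):0^1=1 (1,3):1^3=2 (2,2):2^2=0 (0,3):0^3=3 (1,2):1^2=3 -> mex({0, 1, 2, 3}) = 4
G(6) = mex({0, 1, 2, 4}) = 3
G(7) = mex({0, 1, 3, 4, 5}) = 2
G(8) = mex({0, 2, 3, 5, 6}) = 1
G(9) = mex({0, 1, 2, 3, 6, 7}) = 4
G(10) = mex({0, 1, 3, 4, 5, 7}) = 2
G(11) = mex({0, 1, 2, 3, 4, 5}) = 6
G(12) = mex({0, 1, 2, 3, 5, 6, 7}) = 4
G(13) = mex({0, 2, 3, 4, 6, 7}) = 1
G(14) = mex({0, 1, 4, 5, 6, 7}) = 2
G(15) = mex({0, 1, 2, 3, 4, 5, 6}) = 7
G(16) = mex({0, 2, 3, 5, 6, 7}) = 1
G(17) = mex({0, 1, 2, 3, 5, 6, 7}) = 4
G(18) = mex({0, 1, 2, 4, 5, 6}) = 3
G(19) = mex({0, 1, 3, 4, 5, 7}) = 2
G(20) = mex({0, 2, 3, 4, 5, 6, 7}) = 1
G(21) = mex({0, 1, 2, 3, 5, 6, 7}) = 4
G(22) = mex({0, 1, 2, 3, 4, 5, 7}) = 6
G(23) = mex({0, 1, 2, 3, 4, 5, 6}) = 7
G(24) = mex({0, 1, 2, 3, 5, 6, 7}) = 4
G(25) = mex({0, 2, 3, 4, 6, 7}) = 1
G(26) = mex({0, 1, 3, 4, 5, 6, 7}) = 2
G(27) = mex({0, 1, 2, 3, 4, 5, 6, 7}) = 8
G(28) = mex({0, 1, 2, 3, 4, 6, 7, 8}) = 5
G(29) = mex({0, 1, 2, 3, 5, 6, 7, 8, 9}) = 4
Therefore G(29) = 4.

4
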